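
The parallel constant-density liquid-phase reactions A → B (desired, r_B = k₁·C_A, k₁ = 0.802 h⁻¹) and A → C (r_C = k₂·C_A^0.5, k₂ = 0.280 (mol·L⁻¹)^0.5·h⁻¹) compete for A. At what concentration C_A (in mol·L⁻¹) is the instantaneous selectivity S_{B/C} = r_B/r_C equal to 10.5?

S_{B/C} = (k₁/k₂)·C_A^0.5 ⇒ C_A = (S·k₂/k₁)^(2).
= (10.5×0.280/0.802)^(2) = (3.666)^(2) = 13.4 mol·L⁻¹.

13.4 mol·L⁻¹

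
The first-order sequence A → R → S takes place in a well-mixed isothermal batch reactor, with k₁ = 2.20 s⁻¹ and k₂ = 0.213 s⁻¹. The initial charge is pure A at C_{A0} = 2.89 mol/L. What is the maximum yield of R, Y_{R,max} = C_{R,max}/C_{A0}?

Evaluating C_R at t_opt = ln(k₂/k₁)/(k₂−k₁) gives C_{R,max}/C_{A0} = (k₁/k₂)^[k₂/(k₂−k₁)].
= (2.20/0.213)^(0.213/(0.213−2.20)) = (10.33)^(-0.1072) = 0.7786.

0.779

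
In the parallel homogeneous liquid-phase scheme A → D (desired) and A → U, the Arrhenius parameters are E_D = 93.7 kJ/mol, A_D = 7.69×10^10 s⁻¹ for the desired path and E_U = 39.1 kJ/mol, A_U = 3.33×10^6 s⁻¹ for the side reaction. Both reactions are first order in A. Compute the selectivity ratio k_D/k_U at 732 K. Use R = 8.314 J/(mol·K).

2.93

With equal orders, S_{D/U} = k_D/k_U = (A_D/A_U)·exp[(E_U−E_D)/(RT)].
(E_U−E_D)/(RT) = (39.1−93.7)×10³/(8.314×732) = -54600/6086 = -8.972.
k_D/k_U = (7.69×10^10/3.33×10^6)·exp(-8.972) = 23093 × 1.270×10^-4 = 2.93.
Since E_D > E_U, raising the temperature improves selectivity toward D.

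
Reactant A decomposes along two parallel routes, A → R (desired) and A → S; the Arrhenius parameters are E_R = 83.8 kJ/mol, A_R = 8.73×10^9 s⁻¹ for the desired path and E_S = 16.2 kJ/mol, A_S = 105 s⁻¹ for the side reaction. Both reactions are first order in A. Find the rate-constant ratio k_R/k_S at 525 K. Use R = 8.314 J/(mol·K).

With equal orders, S_{R/S} = k_R/k_S = (A_R/A_S)·exp[(E_S−E_R)/(RT)].
(E_S−E_R)/(RT) = (16.2−83.8)×10³/(8.314×525) = -67600/4365 = -15.49.
k_R/k_S = (8.73×10^9/105)·exp(-15.49) = 8.314×10^7 × 1.879×10^-7 = 15.6.
Since E_R > E_S, raising the temperature improves selectivity toward R.

15.6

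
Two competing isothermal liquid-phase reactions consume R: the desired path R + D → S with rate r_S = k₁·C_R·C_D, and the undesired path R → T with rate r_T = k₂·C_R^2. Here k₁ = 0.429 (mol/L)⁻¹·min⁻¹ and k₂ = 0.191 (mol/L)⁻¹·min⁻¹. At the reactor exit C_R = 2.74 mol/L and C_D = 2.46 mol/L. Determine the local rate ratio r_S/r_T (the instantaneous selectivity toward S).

2.02

S_{S/T} = r_S/r_T = (k₁·C_R·C_D)/(k₂·C_R^2) = (k₁/k₂)·C_R⁻¹·C_D.
= (0.429×2.740×2.460) / (0.191×2.740^2) = 2.892/1.434 = 2.02.
The undesired path is higher order in R, so low C_R (CSTR or dilute feed) favours S.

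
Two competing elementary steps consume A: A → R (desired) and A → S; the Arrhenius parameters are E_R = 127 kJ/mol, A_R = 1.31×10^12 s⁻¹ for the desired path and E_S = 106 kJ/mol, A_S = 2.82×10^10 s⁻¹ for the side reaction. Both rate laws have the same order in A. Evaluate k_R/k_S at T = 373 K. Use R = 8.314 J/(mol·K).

k_R/k_S = (A_R/A_S)·exp[−(E_R−E_S)/(RT)] = (A_R/A_S)·exp[(E_S−E_R)/(RT)].
(E_S−E_R)/(RT) = (106−127)×10³/(8.314×373) = -21000/3101 = -6.772.
k_R/k_S = (1.31×10^12/2.82×10^10)·exp(-6.772) = 46.45 × 0.001146 = 0.0532.
Since E_R > E_S, raising the temperature improves selectivity toward R.

0.0532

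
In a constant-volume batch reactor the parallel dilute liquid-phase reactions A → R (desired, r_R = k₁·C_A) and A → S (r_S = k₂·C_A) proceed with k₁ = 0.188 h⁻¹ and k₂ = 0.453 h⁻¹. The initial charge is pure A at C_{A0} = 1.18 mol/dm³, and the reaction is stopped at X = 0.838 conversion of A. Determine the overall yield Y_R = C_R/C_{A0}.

C_A = C_{A0}(1−X) = 0.1912 mol/dm³.
Both paths are first order in A, so the instantaneous fraction to R is constant: dC_R/d(−C_A) = k₁/(k₁+k₂) = 0.2933.
C_R = 0.2933·(C_{A0}−C_A) = 0.2933×0.9888 = 0.290 mol/dm³.
Y_R = C_R/C_{A0} = 0.2900/1.18 = 0.246.

0.246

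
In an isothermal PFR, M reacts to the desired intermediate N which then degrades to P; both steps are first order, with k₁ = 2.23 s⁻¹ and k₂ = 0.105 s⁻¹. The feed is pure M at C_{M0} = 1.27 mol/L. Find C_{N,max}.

1.09 mol/L

For a first-order series the maximum intermediate yield is C_{N,max}/C_{M0} = (k₁/k₂)^[k₂/(k₂−k₁)].
= (2.23/0.105)^(0.105/(0.105−2.23)) = (21.24)^(-0.04941) = 0.8599.
C_{N,max} = 0.8599×1.27 = 1.09 mol/L.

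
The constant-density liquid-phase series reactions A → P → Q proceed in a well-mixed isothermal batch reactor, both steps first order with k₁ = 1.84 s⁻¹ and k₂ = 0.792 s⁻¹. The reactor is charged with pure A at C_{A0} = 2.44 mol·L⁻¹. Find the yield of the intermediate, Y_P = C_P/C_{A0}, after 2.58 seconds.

Solving the coupled first-order balances gives C_P(t) = [k₁/(k₂−k₁)]·C_{A0}·(e^(−k₁t) − e^(−k₂t)).
e^(−k₁t) = e^(−1.84×2.58) = e^(−4.747) = 0.008676; e^(−k₂t) = e^(−2.043) = 0.1296.
C_P = 1.84×2.44/(0.792−1.84) × (0.008676−0.1296) = (-4.284)×(-0.1209) = 0.5180 mol·L⁻¹.
Y_P = C_P/C_{A0} = 0.5180/2.44 = 0.212.

0.212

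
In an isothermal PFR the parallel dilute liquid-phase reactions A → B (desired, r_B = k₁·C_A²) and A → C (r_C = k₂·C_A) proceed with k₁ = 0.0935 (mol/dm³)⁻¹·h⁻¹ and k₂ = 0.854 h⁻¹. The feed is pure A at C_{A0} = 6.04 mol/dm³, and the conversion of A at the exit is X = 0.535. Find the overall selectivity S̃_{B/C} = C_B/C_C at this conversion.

0.477

C_A = C_{A0}(1−X) = 2.809 mol/dm³.
Along a PFR/batch, dC_C/dC_A = −r_C/(r_B+r_C) = −k₂/(k₂+k₁·C_A).
Integrating from C_{A0} to C_A: C_C = (0.854/0.0935)·ln[(0.854+0.0935·6.04)/(0.854+0.0935·2.81)] = 9.134·ln(1.419/1.117) = 2.187 mol/dm³.
Then C_B = (C_{A0}−C_A) − C_C = 3.231 − 2.187 = 1.044 mol/dm³.
S̃_{B/C} = C_B/C_C = 1.044/2.187 = 0.477.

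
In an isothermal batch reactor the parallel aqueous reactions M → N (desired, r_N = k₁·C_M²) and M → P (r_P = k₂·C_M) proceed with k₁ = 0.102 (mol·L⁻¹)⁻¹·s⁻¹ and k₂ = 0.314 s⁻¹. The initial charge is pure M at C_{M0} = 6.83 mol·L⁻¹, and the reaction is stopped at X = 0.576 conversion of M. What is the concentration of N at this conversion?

C_M = C_{M0}(1−X) = 2.896 mol·L⁻¹.
Along a PFR/batch, dC_P/dC_M = −r_P/(r_N+r_P) = −k₂/(k₂+k₁·C_M).
Integrating from C_{M0} to C_M: C_P = (0.314/0.102)·ln[(0.314+0.102·6.83)/(0.314+0.102·2.90)] = 3.078·ln(1.011/0.6094) = 1.557 mol·L⁻¹.
Then C_N = (C_{M0}−C_M) − C_P = 3.934 − 1.557 = 2.377 mol·L⁻¹.

2.38 mol·L⁻¹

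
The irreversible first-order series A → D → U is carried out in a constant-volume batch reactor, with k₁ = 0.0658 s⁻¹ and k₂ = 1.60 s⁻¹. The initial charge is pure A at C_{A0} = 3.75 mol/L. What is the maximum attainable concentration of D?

0.134 mol/L

For a first-order series the maximum intermediate yield is C_{D,max}/C_{A0} = (k₁/k₂)^[k₂/(k₂−k₁)].
= (0.0658/1.60)^(1.60/(1.60−0.0658)) = (0.04112)^(1.043) = 0.03586.
C_{D,max} = 0.03586×3.75 = 0.134 mol/L.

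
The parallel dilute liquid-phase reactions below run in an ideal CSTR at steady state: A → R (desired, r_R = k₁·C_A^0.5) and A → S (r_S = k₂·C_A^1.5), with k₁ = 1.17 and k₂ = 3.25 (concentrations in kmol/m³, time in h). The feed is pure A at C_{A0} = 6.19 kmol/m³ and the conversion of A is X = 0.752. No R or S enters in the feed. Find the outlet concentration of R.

0.884 kmol/m³

Exit C_A = C_{A0}(1−X) = 6.19×0.248 = 1.535 kmol/m³.
A CSTR operates uniformly at the exit composition, giving r_R = 1.450 and r_S = 6.182 (each k·C_A^n at C_A = 1.535).
Fraction of consumed A going to R: r_R/(r_R+r_S) = 0.1900.
C_R = 0.1900·C_{A0}·X = 0.1900×6.19×0.752 = 0.884 kmol/m³.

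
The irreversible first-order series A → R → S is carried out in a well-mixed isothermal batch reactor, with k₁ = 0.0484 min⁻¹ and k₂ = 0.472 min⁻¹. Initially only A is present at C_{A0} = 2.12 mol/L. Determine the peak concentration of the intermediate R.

0.168 mol/L

For a first-order series the maximum intermediate yield is C_{R,max}/C_{A0} = (k₁/k₂)^[k₂/(k₂−k₁)].
= (0.0484/0.472)^(0.472/(0.472−0.0484)) = (0.1025)^(1.114) = 0.07905.
C_{R,max} = 0.07905×2.12 = 0.168 mol/L.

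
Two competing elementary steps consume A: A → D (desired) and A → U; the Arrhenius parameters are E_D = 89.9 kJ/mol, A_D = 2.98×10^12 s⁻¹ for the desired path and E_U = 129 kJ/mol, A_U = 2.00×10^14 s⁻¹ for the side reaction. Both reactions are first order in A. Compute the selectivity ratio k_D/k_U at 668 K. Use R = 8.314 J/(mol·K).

k_D/k_U = (A_D/A_U)·exp[−(E_D−E_U)/(RT)] = (A_D/A_U)·exp[(E_U−E_D)/(RT)].
(E_U−E_D)/(RT) = (129−89.9)×10³/(8.314×668) = 39100/5554 = 7.040.
k_D/k_U = (2.98×10^12/2.00×10^14)·exp(7.040) = 0.01490 × 1142 = 17.0.

17.0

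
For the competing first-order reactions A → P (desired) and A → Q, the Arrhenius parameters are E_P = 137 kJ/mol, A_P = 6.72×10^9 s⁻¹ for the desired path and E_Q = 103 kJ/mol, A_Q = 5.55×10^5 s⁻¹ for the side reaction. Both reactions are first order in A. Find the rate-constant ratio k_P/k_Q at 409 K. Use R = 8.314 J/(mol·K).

With equal orders, S_{P/Q} = k_P/k_Q = (A_P/A_Q)·exp[(E_Q−E_P)/(RT)].
(E_Q−E_P)/(RT) = (103−137)×10³/(8.314×409) = -34000/3400 = -9.999.
k_P/k_Q = (6.72×10^9/5.55×10^5)·exp(-9.999) = 12108 × 4.546×10^-5 = 0.550.

0.550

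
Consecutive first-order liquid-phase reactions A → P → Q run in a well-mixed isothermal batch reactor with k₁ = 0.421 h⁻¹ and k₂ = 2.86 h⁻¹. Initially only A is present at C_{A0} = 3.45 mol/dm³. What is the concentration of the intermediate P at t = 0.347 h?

0.294 mol/dm³

For first-order series with pure A initially, C_P(t) = k₁C_{A0}/(k₂−k₁)·(e^(−k₁t) − e^(−k₂t)).
e^(−k₁t) = e^(−0.421×0.347) = e^(−0.1461) = 0.8641; e^(−k₂t) = e^(−0.9924) = 0.3707.
C_P = 0.421×3.45/(2.86−0.421) × (0.8641−0.3707) = 0.5955×0.4934 = 0.2938 mol/dm³.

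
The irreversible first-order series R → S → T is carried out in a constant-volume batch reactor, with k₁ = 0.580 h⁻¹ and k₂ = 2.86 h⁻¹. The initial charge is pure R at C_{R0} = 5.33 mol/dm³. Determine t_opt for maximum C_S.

Setting dC_S/dt = 0 gives t_opt = ln(k₂/k₁)/(k₂−k₁).
= ln(2.86/0.580)/(2.86−0.580) = ln(4.931)/2.280 = 1.596/2.280 = 0.700 h.

0.700 h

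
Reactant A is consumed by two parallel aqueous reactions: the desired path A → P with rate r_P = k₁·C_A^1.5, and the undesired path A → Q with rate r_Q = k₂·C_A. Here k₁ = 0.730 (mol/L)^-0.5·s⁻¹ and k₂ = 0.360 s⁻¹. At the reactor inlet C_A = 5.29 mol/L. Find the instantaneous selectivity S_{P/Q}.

4.66

S_{P/Q} = r_P/r_Q = (k₁·C_A^1.5)/(k₂·C_A) = (k₁/k₂)·C_A^0.5.
= (0.730×5.290^1.5) / (0.360×5.290) = 8.882/1.904 = 4.66.
Since the desired path is higher order in A, keeping C_A high (PFR or concentrated feed) favours P.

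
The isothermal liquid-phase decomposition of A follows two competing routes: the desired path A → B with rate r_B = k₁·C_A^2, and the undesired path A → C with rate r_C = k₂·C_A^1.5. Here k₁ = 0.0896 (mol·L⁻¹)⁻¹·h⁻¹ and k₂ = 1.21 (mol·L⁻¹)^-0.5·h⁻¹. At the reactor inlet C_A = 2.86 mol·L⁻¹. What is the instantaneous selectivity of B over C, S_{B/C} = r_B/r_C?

0.125

S_{B/C} = r_B/r_C = (k₁·C_A^2)/(k₂·C_A^1.5) = (k₁/k₂)·C_A^0.5.
= (0.0896×2.860^2) / (1.21×2.860^1.5) = 0.7329/5.852 = 0.125.
Since the desired path is higher order in A, keeping C_A high (PFR or concentrated feed) favours B.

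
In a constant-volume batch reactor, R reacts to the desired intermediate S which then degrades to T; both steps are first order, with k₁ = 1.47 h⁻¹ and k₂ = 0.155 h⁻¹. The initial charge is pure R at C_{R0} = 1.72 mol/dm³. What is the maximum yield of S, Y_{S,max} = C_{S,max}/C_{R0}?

0.767

Evaluating C_S at t_opt = ln(k₂/k₁)/(k₂−k₁) gives C_{S,max}/C_{R0} = (k₁/k₂)^[k₂/(k₂−k₁)].
= (1.47/0.155)^(0.155/(0.155−1.47)) = (9.484)^(-0.1179) = 0.7671.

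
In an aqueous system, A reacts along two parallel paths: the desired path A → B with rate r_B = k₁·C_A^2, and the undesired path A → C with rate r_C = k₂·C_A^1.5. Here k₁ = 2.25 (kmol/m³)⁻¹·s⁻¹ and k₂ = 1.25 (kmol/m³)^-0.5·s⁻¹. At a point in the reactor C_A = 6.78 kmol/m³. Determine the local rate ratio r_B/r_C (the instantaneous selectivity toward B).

S_{B/C} = r_B/r_C = (k₁·C_A^2)/(k₂·C_A^1.5) = (k₁/k₂)·C_A^0.5.
= (2.25×6.780^2) / (1.25×6.780^1.5) = 103.4/22.07 = 4.69.
Since the desired path is higher order in A, keeping C_A high (PFR or concentrated feed) favours B.

4.69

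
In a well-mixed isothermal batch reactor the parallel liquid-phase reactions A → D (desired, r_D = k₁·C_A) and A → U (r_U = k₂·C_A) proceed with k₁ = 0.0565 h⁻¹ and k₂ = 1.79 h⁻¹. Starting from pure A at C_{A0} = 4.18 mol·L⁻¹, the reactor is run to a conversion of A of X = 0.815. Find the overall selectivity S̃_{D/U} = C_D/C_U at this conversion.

C_A = C_{A0}(1−X) = 0.7733 mol·L⁻¹.
Both paths are first order in A, so the instantaneous fraction to D is constant: dC_D/d(−C_A) = k₁/(k₁+k₂) = 0.03060.
C_D = 0.03060·(C_{A0}−C_A) = 0.03060×3.407 = 0.104 mol·L⁻¹.
C_U = (C_{A0}−C_A)−C_D = 3.302 mol·L⁻¹; S̃_{D/U} = 0.1042/3.302 = 0.0316.

0.0316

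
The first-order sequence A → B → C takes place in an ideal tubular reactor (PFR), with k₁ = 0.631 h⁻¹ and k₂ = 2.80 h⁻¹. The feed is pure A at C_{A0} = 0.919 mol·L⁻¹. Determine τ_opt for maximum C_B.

The intermediate peaks when r₁ = r₂, i.e. k₁e^(−k₁τ) = k₂e^(−k₂τ), giving τ_opt = ln(k₂/k₁)/(k₂−k₁).
= ln(2.80/0.631)/(2.80−0.631) = ln(4.437)/2.169 = 1.490/2.169 = 0.687 h.

0.687 h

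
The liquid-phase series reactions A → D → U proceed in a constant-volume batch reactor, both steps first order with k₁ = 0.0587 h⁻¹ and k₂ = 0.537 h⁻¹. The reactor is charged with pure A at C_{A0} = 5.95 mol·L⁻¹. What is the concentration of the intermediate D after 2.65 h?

For first-order series with pure A initially, C_D(t) = k₁C_{A0}/(k₂−k₁)·(e^(−k₁t) − e^(−k₂t)).
e^(−k₁t) = e^(−0.0587×2.65) = e^(−0.1556) = 0.8559; e^(−k₂t) = e^(−1.423) = 0.2410.
C_D = 0.0587×5.95/(0.537−0.0587) × (0.8559−0.2410) = 0.7302×0.6150 = 0.4491 mol·L⁻¹.

0.449 mol·L⁻¹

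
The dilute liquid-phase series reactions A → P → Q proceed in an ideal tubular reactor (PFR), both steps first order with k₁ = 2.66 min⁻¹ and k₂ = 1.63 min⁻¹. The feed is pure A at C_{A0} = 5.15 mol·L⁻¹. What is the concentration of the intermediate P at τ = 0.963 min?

1.74 mol·L⁻¹

The intermediate concentration in a first-order A→B→C sequence is C_P = k₁C_{A0}(e^(−k₁τ) − e^(−k₂τ))/(k₂−k₁).
e^(−k₁τ) = e^(−2.66×0.963) = e^(−2.562) = 0.07718; e^(−k₂τ) = e^(−1.570) = 0.2081.
C_P = 2.66×5.15/(1.63−2.66) × (0.07718−0.2081) = (-13.30)×(-0.1309) = 1.741 mol·L⁻¹.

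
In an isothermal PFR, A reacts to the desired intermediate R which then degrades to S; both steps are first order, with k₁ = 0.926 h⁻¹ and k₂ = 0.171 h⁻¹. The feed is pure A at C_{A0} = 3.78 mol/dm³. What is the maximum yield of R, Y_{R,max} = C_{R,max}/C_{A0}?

At the optimum, C_{R,max}/C_{A0} = (k₁/k₂)^[k₂/(k₂−k₁)].
= (0.926/0.171)^(0.171/(0.171−0.926)) = (5.415)^(-0.2265) = 0.6821.

0.682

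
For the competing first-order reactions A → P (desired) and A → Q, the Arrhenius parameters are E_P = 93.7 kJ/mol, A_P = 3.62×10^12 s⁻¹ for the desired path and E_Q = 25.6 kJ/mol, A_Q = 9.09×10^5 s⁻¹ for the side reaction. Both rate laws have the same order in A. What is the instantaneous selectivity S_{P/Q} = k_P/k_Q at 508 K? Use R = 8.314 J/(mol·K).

0.396

Since both paths have the same order in A, the concentration cancels and S_{P/Q} = k_P/k_Q = (A_P/A_Q)·exp[(E_Q−E_P)/(RT)].
(E_Q−E_P)/(RT) = (25.6−93.7)×10³/(8.314×508) = -68100/4224 = -16.12.
k_P/k_Q = (3.62×10^12/9.09×10^5)·exp(-16.12) = 3.982×10^6 × 9.941×10^-8 = 0.396.
Since E_P > E_Q, raising the temperature improves selectivity toward P.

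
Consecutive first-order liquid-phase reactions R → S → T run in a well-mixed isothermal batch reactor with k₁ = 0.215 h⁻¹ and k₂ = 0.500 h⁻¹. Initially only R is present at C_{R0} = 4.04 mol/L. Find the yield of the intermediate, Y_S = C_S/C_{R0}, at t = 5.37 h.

0.186

For first-order series with pure R initially, C_S(t) = k₁C_{R0}/(k₂−k₁)·(e^(−k₁t) − e^(−k₂t)).
e^(−k₁t) = e^(−0.215×5.37) = e^(−1.155) = 0.3152; e^(−k₂t) = e^(−2.685) = 0.06822.
C_S = 0.215×4.04/(0.500−0.215) × (0.3152−0.06822) = 3.048×0.2470 = 0.7527 mol/L.
Y_S = C_S/C_{R0} = 0.7527/4.04 = 0.186.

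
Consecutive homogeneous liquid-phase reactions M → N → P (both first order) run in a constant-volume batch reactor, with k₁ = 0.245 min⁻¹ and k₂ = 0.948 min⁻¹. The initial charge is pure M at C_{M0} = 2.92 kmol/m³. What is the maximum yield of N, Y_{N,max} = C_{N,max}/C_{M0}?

For a first-order series the maximum intermediate yield is C_{N,max}/C_{M0} = (k₁/k₂)^[k₂/(k₂−k₁)].
= (0.245/0.948)^(0.948/(0.948−0.245)) = (0.2584)^(1.349) = 0.1613.

0.161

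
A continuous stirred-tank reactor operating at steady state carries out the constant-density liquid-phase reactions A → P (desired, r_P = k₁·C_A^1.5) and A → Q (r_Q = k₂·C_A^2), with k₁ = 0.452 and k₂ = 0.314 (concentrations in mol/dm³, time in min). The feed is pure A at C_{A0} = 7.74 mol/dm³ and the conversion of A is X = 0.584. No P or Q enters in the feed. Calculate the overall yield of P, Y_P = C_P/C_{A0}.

0.260

Exit C_A = C_{A0}(1−X) = 7.74×0.416 = 3.220 mol/dm³.
In a CSTR the entire volume is at exit conditions, so r_P = 0.452×3.220^1.5 = 2.611 and r_Q = 0.314×3.220^2 = 3.255.
Fraction of consumed A going to P: r_P/(r_P+r_Q) = 0.4451.
C_P = 0.4451·C_{A0}·X = 0.4451×7.74×0.584 = 2.01 mol/dm³; Y_P = C_P/C_{A0} = 0.260.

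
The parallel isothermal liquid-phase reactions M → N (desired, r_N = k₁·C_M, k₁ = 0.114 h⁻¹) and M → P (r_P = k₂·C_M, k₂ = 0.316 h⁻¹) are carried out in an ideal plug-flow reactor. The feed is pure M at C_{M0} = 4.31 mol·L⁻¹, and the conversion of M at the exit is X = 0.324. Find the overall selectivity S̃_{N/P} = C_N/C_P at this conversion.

0.361

C_M = C_{M0}(1−X) = 2.914 mol·L⁻¹.
Both paths are first order in M, so the instantaneous fraction to N is constant: dC_N/d(−C_M) = k₁/(k₁+k₂) = 0.2651.
C_N = 0.2651·(C_{M0}−C_M) = 0.2651×1.396 = 0.370 mol·L⁻¹.
C_P = (C_{M0}−C_M)−C_N = 1.026 mol·L⁻¹; S̃_{N/P} = 0.3702/1.026 = 0.361.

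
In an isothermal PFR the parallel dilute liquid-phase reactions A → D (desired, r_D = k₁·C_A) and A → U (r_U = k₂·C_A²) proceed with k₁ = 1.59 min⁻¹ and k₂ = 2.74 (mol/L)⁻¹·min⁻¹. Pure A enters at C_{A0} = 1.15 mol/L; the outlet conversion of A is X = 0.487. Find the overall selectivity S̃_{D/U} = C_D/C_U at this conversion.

C_A = C_{A0}(1−X) = 0.5899 mol/L.
Along a PFR/batch, dC_D/dC_A = −r_D/(r_D+r_U) = −k₁/(k₁+k₂·C_A).
Integrating from C_{A0} to C_A: C_D = (1.59/2.74)·ln[(1.59+2.74·1.15)/(1.59+2.74·0.590)] = 0.5803·ln(4.741/3.206) = 0.2269 mol/L.
C_U = (C_{A0}−C_A)−C_D = 0.3331 mol/L; S̃_{D/U} = 0.2269/0.3331 = 0.681.

0.681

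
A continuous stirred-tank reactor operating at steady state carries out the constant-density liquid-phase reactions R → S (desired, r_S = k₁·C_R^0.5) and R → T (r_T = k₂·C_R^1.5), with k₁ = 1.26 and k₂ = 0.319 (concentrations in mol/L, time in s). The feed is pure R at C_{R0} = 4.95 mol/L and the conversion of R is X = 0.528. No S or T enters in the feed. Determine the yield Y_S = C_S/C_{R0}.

0.332

Exit C_R = C_{R0}(1−X) = 4.95×0.472 = 2.336 mol/L.
Rates in a CSTR are evaluated at the outlet concentration: r_S = 1.26×2.336^0.5 = 1.926, r_T = 0.319×2.336^1.5 = 1.139.
Fraction of consumed R going to S: r_S/(r_S+r_T) = 0.6283.
C_S = 0.6283·C_{R0}·X = 0.6283×4.95×0.528 = 1.64 mol/L; Y_S = C_S/C_{R0} = 0.332.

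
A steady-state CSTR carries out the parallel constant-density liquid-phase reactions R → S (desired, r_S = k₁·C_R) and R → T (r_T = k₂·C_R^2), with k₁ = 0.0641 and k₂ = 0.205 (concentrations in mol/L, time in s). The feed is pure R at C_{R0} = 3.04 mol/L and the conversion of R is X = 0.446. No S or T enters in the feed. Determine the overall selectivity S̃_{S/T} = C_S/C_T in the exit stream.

0.186

Exit C_R = C_{R0}(1−X) = 3.04×0.554 = 1.684 mol/L.
A CSTR operates uniformly at the exit composition, giving r_S = 0.1080 and r_T = 0.5815 (each k·C_R^n at C_R = 1.684).
Overall selectivity = C_S/C_T = r_Sτ/(r_Tτ) = r_S/r_T = 0.186.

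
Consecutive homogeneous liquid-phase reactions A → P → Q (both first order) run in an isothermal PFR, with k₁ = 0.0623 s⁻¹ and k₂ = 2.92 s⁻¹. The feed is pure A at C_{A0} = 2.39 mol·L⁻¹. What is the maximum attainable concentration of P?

0.0469 mol·L⁻¹

Evaluating C_P at τ_opt = ln(k₂/k₁)/(k₂−k₁) gives C_{P,max}/C_{A0} = (k₁/k₂)^[k₂/(k₂−k₁)].
= (0.0623/2.92)^(2.92/(2.92−0.0623)) = (0.02134)^(1.022) = 0.01962.
C_{P,max} = 0.01962×2.39 = 0.0469 mol·L⁻¹.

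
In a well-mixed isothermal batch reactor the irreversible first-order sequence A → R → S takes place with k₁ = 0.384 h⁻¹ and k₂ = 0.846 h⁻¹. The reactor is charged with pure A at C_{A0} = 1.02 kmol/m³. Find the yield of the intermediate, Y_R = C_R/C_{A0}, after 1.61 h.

0.235

The intermediate concentration in a first-order A→B→C sequence is C_R = k₁C_{A0}(e^(−k₁t) − e^(−k₂t))/(k₂−k₁).
e^(−k₁t) = e^(−0.384×1.61) = e^(−0.6182) = 0.5389; e^(−k₂t) = e^(−1.362) = 0.2561.
C_R = 0.384×1.02/(0.846−0.384) × (0.5389−0.2561) = 0.8478×0.2828 = 0.2397 kmol/m³.
Y_R = C_R/C_{A0} = 0.2397/1.02 = 0.235.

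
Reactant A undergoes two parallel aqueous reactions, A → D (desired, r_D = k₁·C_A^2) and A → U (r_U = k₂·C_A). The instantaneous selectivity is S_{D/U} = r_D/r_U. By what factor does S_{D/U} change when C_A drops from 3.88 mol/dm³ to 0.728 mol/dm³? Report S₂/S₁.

0.188

S_{D/U} = (k₁/k₂)·C_A, so S₂/S₁ = (C_{A,2}/C_{A,1}).
= 0.728/3.88 = 0.188.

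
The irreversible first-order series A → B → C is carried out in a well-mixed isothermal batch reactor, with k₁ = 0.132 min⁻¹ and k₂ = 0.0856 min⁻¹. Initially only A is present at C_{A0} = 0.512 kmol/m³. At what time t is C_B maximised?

The intermediate peaks when r₁ = r₂, i.e. k₁e^(−k₁t) = k₂e^(−k₂t), giving t_opt = ln(k₂/k₁)/(k₂−k₁).
= ln(0.0856/0.132)/(0.0856−0.132) = ln(0.6485)/-0.04640 = -0.4331/-0.04640 = 9.33 min.

9.33 min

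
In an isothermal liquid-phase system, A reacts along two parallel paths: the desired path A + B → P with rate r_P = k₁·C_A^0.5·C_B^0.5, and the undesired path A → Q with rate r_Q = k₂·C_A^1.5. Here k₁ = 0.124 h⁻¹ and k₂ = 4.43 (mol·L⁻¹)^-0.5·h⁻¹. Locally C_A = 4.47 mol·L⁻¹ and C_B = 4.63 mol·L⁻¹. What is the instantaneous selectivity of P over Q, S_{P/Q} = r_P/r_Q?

S_{P/Q} = r_P/r_Q = (k₁·C_A^0.5·C_B^0.5)/(k₂·C_A^1.5) = (k₁/k₂)·C_A⁻¹·C_B^0.5.
= (0.124×4.470^0.5×4.630^0.5) / (4.43×4.470^1.5) = 0.5641/41.87 = 0.0135.
The undesired path is higher order in A, so low C_A (CSTR or dilute feed) favours P.

0.0135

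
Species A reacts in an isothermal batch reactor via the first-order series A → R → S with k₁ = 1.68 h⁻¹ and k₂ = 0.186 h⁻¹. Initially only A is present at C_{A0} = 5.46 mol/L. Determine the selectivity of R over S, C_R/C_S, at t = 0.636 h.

Solving the coupled first-order balances gives C_R(t) = [k₁/(k₂−k₁)]·C_{A0}·(e^(−k₁t) − e^(−k₂t)).
e^(−k₁t) = e^(−1.68×0.636) = e^(−1.068) = 0.3435; e^(−k₂t) = e^(−0.1183) = 0.8884.
C_R = 1.68×5.46/(0.186−1.68) × (0.3435−0.8884) = (-6.140)×(-0.5449) = 3.346 mol/L.
C_A = C_{A0}e^(−k₁t) = 1.876 mol/L, so C_S = C_{A0}−C_A−C_R = 0.2388 mol/L; C_R/C_S = 14.0.

14.0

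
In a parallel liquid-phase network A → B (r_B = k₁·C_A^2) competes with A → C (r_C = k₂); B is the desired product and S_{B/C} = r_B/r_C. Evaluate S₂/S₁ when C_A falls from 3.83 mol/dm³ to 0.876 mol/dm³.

0.0523

S_{B/C} = (k₁/k₂)·C_A^2, so S₂/S₁ = (C_{A,2}/C_{A,1})^2.
= (0.876/3.83)^2 = (0.2287)^2 = 0.0523.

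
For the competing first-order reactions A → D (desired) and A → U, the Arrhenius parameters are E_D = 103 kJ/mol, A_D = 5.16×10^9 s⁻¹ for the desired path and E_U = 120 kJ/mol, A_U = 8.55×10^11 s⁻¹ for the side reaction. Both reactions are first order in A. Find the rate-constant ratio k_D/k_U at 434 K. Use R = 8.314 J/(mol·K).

k_D/k_U = (A_D/A_U)·exp[−(E_D−E_U)/(RT)] = (A_D/A_U)·exp[(E_U−E_D)/(RT)].
(E_U−E_D)/(RT) = (120−103)×10³/(8.314×434) = 17000/3608 = 4.711.
k_D/k_U = (5.16×10^9/8.55×10^11)·exp(4.711) = 0.006035 × 111.2 = 0.671.
Since E_D < E_U, lowering the temperature improves selectivity toward D.

0.671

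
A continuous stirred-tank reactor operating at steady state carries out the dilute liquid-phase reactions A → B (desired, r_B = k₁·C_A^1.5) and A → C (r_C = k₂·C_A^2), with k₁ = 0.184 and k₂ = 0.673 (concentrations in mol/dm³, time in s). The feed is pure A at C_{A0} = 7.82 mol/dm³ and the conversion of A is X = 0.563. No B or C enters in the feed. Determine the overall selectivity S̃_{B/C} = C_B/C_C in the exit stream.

0.148

Exit C_A = C_{A0}(1−X) = 7.82×0.437 = 3.417 mol/dm³.
Rates in a CSTR are evaluated at the outlet concentration: r_B = 0.184×3.417^1.5 = 1.162, r_C = 0.673×3.417^2 = 7.859.
Overall selectivity = C_B/C_C = r_Bτ/(r_Cτ) = r_B/r_C = 0.148.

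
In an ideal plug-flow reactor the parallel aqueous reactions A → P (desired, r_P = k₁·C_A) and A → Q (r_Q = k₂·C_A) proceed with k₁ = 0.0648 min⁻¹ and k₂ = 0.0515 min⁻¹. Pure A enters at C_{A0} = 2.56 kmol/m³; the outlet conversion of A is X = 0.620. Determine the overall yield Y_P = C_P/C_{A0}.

C_A = C_{A0}(1−X) = 0.9728 kmol/m³.
Both paths are first order in A, so the instantaneous fraction to P is constant: dC_P/d(−C_A) = k₁/(k₁+k₂) = 0.5572.
C_P = 0.5572·(C_{A0}−C_A) = 0.5572×1.587 = 0.884 kmol/m³.
Y_P = C_P/C_{A0} = 0.8844/2.56 = 0.345.

0.345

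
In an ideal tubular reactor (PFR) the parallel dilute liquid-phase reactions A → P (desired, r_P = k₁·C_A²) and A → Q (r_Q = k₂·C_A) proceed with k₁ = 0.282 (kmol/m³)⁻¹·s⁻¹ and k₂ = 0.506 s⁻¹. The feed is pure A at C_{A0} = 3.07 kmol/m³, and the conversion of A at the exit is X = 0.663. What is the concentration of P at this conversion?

C_A = C_{A0}(1−X) = 1.035 kmol/m³.
Along a PFR/batch, dC_Q/dC_A = −r_Q/(r_P+r_Q) = −k₂/(k₂+k₁·C_A).
Integrating from C_{A0} to C_A: C_Q = (0.506/0.282)·ln[(0.506+0.282·3.07)/(0.506+0.282·1.03)] = 1.794·ln(1.372/0.7978) = 0.9726 kmol/m³.
Then C_P = (C_{A0}−C_A) − C_Q = 2.035 − 0.9726 = 1.063 kmol/m³.

1.06 kmol/m³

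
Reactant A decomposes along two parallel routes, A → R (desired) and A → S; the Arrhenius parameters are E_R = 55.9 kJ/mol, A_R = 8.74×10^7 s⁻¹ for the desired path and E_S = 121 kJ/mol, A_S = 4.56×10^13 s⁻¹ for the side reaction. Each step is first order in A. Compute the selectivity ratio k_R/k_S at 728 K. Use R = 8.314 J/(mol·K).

0.0899

k_R/k_S = (A_R/A_S)·exp[−(E_R−E_S)/(RT)] = (A_R/A_S)·exp[(E_S−E_R)/(RT)].
(E_S−E_R)/(RT) = (121−55.9)×10³/(8.314×728) = 65100/6053 = 10.76.
k_R/k_S = (8.74×10^7/4.56×10^13)·exp(10.76) = 1.917×10^-6 × 46898 = 0.0899.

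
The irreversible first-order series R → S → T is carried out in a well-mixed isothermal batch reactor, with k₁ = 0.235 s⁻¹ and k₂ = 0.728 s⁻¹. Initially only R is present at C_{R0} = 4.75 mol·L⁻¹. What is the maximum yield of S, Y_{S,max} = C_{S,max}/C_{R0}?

0.188

Evaluating C_S at t_opt = ln(k₂/k₁)/(k₂−k₁) gives C_{S,max}/C_{R0} = (k₁/k₂)^[k₂/(k₂−k₁)].
= (0.235/0.728)^(0.728/(0.728−0.235)) = (0.3228)^(1.477) = 0.1883.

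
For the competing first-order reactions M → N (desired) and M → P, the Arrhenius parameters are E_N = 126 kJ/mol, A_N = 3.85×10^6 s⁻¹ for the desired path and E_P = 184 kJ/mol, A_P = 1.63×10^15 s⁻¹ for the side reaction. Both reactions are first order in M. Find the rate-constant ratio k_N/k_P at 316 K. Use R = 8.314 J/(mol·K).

Since both paths have the same order in M, the concentration cancels and S_{N/P} = k_N/k_P = (A_N/A_P)·exp[(E_P−E_N)/(RT)].
(E_P−E_N)/(RT) = (184−126)×10³/(8.314×316) = 58000/2627 = 22.08.
k_N/k_P = (3.85×10^6/1.63×10^15)·exp(22.08) = 2.362×10^-9 × 3.870×10^9 = 9.14.
Since E_N < E_P, lowering the temperature improves selectivity toward N.

9.14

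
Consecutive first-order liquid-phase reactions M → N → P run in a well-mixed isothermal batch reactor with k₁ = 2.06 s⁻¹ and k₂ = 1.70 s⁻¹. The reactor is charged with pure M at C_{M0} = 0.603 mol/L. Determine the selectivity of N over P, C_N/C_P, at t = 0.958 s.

Solving the coupled first-order balances gives C_N(t) = [k₁/(k₂−k₁)]·C_{M0}·(e^(−k₁t) − e^(−k₂t)).
e^(−k₁t) = e^(−2.06×0.958) = e^(−1.973) = 0.1390; e^(−k₂t) = e^(−1.629) = 0.1962.
C_N = 2.06×0.603/(1.70−2.06) × (0.1390−0.1962) = (-3.450)×(-0.05723) = 0.1975 mol/L.
C_M = C_{M0}e^(−k₁t) = 0.08380 mol/L, so C_P = C_{M0}−C_M−C_N = 0.3217 mol/L; C_N/C_P = 0.614.

0.614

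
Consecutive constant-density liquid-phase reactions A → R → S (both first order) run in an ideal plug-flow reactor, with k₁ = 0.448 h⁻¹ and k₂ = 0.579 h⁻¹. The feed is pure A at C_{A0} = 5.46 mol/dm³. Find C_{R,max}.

1.76 mol/dm³

For a first-order series the maximum intermediate yield is C_{R,max}/C_{A0} = (k₁/k₂)^[k₂/(k₂−k₁)].
= (0.448/0.579)^(0.579/(0.579−0.448)) = (0.7737)^(4.420) = 0.3218.
C_{R,max} = 0.3218×5.46 = 1.76 mol/dm³.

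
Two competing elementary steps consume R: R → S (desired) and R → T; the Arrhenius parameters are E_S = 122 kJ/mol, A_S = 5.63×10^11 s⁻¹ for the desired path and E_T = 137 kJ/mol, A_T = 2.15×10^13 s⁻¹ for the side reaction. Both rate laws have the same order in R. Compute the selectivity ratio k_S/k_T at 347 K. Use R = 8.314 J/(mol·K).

With equal orders, S_{S/T} = k_S/k_T = (A_S/A_T)·exp[(E_T−E_S)/(RT)].
(E_T−E_S)/(RT) = (137−122)×10³/(8.314×347) = 15000/2885 = 5.199.
k_S/k_T = (5.63×10^11/2.15×10^13)·exp(5.199) = 0.02619 × 181.2 = 4.74.
Since E_S < E_T, lowering the temperature improves selectivity toward S.

4.74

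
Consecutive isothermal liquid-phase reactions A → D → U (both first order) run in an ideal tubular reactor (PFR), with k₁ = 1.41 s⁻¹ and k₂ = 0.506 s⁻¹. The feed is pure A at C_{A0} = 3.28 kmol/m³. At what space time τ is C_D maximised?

1.13 s

For first-order series the maximum of C_D occurs at τ_opt = ln(k₂/k₁)/(k₂−k₁).
= ln(0.506/1.41)/(0.506−1.41) = ln(0.3589)/-0.9040 = -1.025/-0.9040 = 1.13 s.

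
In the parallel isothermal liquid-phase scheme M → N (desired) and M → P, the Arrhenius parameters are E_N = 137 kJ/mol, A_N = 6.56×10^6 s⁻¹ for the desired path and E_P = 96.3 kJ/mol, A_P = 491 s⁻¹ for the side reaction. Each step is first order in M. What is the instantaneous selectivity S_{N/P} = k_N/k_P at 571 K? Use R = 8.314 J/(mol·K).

Since both paths have the same order in M, the concentration cancels and S_{N/P} = k_N/k_P = (A_N/A_P)·exp[(E_P−E_N)/(RT)].
(E_P−E_N)/(RT) = (96.3−137)×10³/(8.314×571) = -40700/4747 = -8.573.
k_N/k_P = (6.56×10^6/491)·exp(-8.573) = 13360 × 1.891×10^-4 = 2.53.
Since E_N > E_P, raising the temperature improves selectivity toward N.

2.53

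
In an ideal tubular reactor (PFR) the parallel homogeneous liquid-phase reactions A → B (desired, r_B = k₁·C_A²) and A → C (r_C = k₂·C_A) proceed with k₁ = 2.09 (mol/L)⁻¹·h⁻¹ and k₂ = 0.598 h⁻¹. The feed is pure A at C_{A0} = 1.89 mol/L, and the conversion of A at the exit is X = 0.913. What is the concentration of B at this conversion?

C_A = C_{A0}(1−X) = 0.1644 mol/L.
Along a PFR/batch, dC_C/dC_A = −r_C/(r_B+r_C) = −k₂/(k₂+k₁·C_A).
Integrating from C_{A0} to C_A: C_C = (0.598/2.09)·ln[(0.598+2.09·1.89)/(0.598+2.09·0.164)] = 0.2861·ln(4.548/0.9417) = 0.4506 mol/L.
Then C_B = (C_{A0}−C_A) − C_C = 1.726 − 0.4506 = 1.275 mol/L.

1.27 mol/L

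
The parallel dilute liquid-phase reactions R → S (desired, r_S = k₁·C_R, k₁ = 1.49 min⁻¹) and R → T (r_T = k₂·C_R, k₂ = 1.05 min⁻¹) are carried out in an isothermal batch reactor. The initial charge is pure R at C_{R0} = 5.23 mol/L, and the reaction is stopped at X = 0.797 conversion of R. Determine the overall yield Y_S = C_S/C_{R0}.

0.468

C_R = C_{R0}(1−X) = 1.062 mol/L.
Both paths are first order in R, so the instantaneous fraction to S is constant: dC_S/d(−C_R) = k₁/(k₁+k₂) = 0.5866.
C_S = 0.5866·(C_{R0}−C_R) = 0.5866×4.168 = 2.45 mol/L.
Y_S = C_S/C_{R0} = 2.445/5.23 = 0.468.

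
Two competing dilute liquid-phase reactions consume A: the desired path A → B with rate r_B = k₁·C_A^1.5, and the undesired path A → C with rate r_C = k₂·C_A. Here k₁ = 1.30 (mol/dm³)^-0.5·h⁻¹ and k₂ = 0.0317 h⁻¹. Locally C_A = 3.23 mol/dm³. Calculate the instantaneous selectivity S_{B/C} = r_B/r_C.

S_{B/C} = r_B/r_C = (k₁·C_A^1.5)/(k₂·C_A) = (k₁/k₂)·C_A^0.5.
= (1.30×3.230^1.5) / (0.0317×3.230) = 7.547/0.1024 = 73.7.

73.7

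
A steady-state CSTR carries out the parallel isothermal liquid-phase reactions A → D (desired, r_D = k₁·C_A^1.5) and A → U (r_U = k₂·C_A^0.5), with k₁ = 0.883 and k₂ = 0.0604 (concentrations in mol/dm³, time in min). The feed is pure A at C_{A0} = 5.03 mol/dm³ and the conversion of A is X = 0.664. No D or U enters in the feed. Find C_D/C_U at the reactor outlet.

Exit C_A = C_{A0}(1−X) = 5.03×0.336 = 1.690 mol/dm³.
In a CSTR the entire volume is at exit conditions, so r_D = 0.883×1.690^1.5 = 1.940 and r_U = 0.0604×1.690^0.5 = 0.07852.
Overall selectivity = C_D/C_U = r_Dτ/(r_Uτ) = r_D/r_U = 24.7.

24.7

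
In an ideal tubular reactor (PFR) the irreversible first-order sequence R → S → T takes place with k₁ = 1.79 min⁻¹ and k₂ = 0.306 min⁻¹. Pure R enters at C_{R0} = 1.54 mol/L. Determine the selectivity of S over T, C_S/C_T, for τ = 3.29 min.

Solving the coupled first-order balances gives C_S(τ) = [k₁/(k₂−k₁)]·C_{R0}·(e^(−k₁τ) − e^(−k₂τ)).
e^(−k₁τ) = e^(−1.79×3.29) = e^(−5.889) = 0.002769; e^(−k₂τ) = e^(−1.007) = 0.3654.
C_S = 1.79×1.54/(0.306−1.79) × (0.002769−0.3654) = (-1.858)×(-0.3626) = 0.6736 mol/L.
C_R = C_{R0}e^(−k₁τ) = 0.004265 mol/L, so C_T = C_{R0}−C_R−C_S = 0.8621 mol/L; C_S/C_T = 0.781.

0.781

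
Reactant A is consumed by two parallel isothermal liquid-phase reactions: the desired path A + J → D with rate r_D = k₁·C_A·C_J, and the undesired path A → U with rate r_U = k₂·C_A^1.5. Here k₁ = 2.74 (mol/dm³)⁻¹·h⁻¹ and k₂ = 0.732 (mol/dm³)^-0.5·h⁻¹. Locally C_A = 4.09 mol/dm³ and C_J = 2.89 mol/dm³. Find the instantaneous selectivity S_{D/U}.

S_{D/U} = r_D/r_U = (k₁·C_A·C_J)/(k₂·C_A^1.5) = (k₁/k₂)·C_A^-0.5·C_J.
= (2.74×4.090×2.890) / (0.732×4.090^1.5) = 32.39/6.055 = 5.35.
The undesired path is higher order in A, so low C_A (CSTR or dilute feed) favours D.

5.35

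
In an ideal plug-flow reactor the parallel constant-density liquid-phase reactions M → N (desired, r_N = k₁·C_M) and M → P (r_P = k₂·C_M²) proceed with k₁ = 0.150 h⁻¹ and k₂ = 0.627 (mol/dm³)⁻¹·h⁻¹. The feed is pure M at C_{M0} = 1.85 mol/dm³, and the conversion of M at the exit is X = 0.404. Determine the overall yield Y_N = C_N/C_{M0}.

0.0573

C_M = C_{M0}(1−X) = 1.103 mol/dm³.
Along a PFR/batch, dC_N/dC_M = −r_N/(r_N+r_P) = −k₁/(k₁+k₂·C_M).
Integrating from C_{M0} to C_M: C_N = (0.150/0.627)·ln[(0.150+0.627·1.85)/(0.150+0.627·1.10)] = 0.2392·ln(1.310/0.8413) = 0.1059 mol/dm³.
Y_N = C_N/C_{M0} = 0.1059/1.85 = 0.0573.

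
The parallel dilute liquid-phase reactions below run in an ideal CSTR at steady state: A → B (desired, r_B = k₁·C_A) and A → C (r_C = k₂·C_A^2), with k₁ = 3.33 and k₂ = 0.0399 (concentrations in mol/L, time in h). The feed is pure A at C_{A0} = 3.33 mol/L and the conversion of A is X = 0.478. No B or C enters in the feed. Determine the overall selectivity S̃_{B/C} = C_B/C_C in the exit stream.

48.0

Exit C_A = C_{A0}(1−X) = 3.33×0.522 = 1.738 mol/L.
A CSTR operates uniformly at the exit composition, giving r_B = 5.788 and r_C = 0.1206 (each k·C_A^n at C_A = 1.738).
Overall selectivity = C_B/C_C = r_Bτ/(r_Cτ) = r_B/r_C = 48.0.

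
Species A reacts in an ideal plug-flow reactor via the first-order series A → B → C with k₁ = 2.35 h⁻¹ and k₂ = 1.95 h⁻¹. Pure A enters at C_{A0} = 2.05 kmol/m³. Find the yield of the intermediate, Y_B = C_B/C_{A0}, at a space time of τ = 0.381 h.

The intermediate concentration in a first-order A→B→C sequence is C_B = k₁C_{A0}(e^(−k₁τ) − e^(−k₂τ))/(k₂−k₁).
e^(−k₁τ) = e^(−2.35×0.381) = e^(−0.8954) = 0.4085; e^(−k₂τ) = e^(−0.7429) = 0.4757.
C_B = 2.35×2.05/(1.95−2.35) × (0.4085−0.4757) = (-12.04)×(-0.06724) = 0.8099 kmol/m³.
Y_B = C_B/C_{A0} = 0.8099/2.05 = 0.395.

0.395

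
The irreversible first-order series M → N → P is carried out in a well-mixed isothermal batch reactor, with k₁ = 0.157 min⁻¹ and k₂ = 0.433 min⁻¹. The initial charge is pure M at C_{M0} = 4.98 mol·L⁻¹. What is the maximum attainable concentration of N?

1.01 mol·L⁻¹

For a first-order series the maximum intermediate yield is C_{N,max}/C_{M0} = (k₁/k₂)^[k₂/(k₂−k₁)].
= (0.157/0.433)^(0.433/(0.433−0.157)) = (0.3626)^(1.569) = 0.2036.
C_{N,max} = 0.2036×4.98 = 1.01 mol·L⁻¹.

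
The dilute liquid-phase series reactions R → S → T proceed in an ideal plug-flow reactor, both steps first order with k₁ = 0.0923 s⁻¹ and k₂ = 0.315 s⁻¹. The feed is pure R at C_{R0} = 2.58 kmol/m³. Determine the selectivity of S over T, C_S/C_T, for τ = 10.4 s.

0.302

Solving the coupled first-order balances gives C_S(τ) = [k₁/(k₂−k₁)]·C_{R0}·(e^(−k₁τ) − e^(−k₂τ)).
e^(−k₁τ) = e^(−0.0923×10.4) = e^(−0.9599) = 0.3829; e^(−k₂τ) = e^(−3.276) = 0.03778.
C_S = 0.0923×2.58/(0.315−0.0923) × (0.3829−0.03778) = 1.069×0.3451 = 0.3691 kmol/m³.
C_R = C_{R0}e^(−k₁τ) = 0.9879 kmol/m³, so C_T = C_{R0}−C_R−C_S = 1.223 kmol/m³; C_S/C_T = 0.302.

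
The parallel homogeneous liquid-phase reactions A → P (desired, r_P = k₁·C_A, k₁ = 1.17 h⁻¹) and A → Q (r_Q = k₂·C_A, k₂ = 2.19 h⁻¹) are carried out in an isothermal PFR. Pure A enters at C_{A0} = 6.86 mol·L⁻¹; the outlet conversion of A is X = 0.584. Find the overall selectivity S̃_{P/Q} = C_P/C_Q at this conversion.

C_A = C_{A0}(1−X) = 2.854 mol·L⁻¹.
Both paths are first order in A, so the instantaneous fraction to P is constant: dC_P/d(−C_A) = k₁/(k₁+k₂) = 0.3482.
C_P = 0.3482·(C_{A0}−C_A) = 0.3482×4.006 = 1.40 mol·L⁻¹.
C_Q = (C_{A0}−C_A)−C_P = 2.611 mol·L⁻¹; S̃_{P/Q} = 1.395/2.611 = 0.534.

0.534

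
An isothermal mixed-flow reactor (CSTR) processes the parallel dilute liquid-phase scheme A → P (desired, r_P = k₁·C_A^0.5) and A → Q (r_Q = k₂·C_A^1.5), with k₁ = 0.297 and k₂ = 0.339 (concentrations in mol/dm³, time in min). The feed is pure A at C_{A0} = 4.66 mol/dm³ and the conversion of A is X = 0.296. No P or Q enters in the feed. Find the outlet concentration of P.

Exit C_A = C_{A0}(1−X) = 4.66×0.704 = 3.281 mol/dm³.
Rates in a CSTR are evaluated at the outlet concentration: r_P = 0.297×3.281^0.5 = 0.5379, r_Q = 0.339×3.281^1.5 = 2.014.
Fraction of consumed A going to P: r_P/(r_P+r_Q) = 0.2108.
C_P = 0.2108·C_{A0}·X = 0.2108×4.66×0.296 = 0.291 mol/dm³.

0.291 mol/dm³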